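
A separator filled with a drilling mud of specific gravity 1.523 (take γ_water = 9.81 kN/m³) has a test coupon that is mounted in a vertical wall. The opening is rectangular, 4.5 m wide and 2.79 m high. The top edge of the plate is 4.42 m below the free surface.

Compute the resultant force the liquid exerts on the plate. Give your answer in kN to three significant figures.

F ≈ 1090 kN

γ = 1.523 × 9.81 = 14.94063 kN/m³.
The centroid lies 2.79/2 = 1.395 m below the top edge, so the centroid depth is h_c = 4.42 + 1.395 = 5.815 m.
A = 4.5 × 2.79 = 12.555 m².
Resultant F = γ·h_c·A = 14.94063 × 5.815 × 12.555 = 1090.78 kN.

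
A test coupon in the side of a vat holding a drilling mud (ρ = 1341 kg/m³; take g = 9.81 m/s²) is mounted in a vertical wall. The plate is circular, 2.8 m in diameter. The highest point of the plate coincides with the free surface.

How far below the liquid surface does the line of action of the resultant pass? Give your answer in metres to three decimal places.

h_p = 1.750 m

γ = ρg = 1341 × 9.81 / 1000 = 13.15521 kN/m³.
The centroid is at the centre, 1.4 m below the top of the plate, so the centroid depth is h_c = 1.4 m.
A = π(1.4)² = 6.15752 m².
Resultant F = γ·h_c·A = 13.15521 × 1.4 × 6.15752 = 113.405 kN.
I_c = πr⁴/4 = π × 1.4⁴/4 = 3.01719 m⁴.
Centre of pressure: y_p = y_c + I_c/(y_c·A) = 1.4 + 3.01719/(1.4 × 6.15752) = 1.4 + 0.350001 = 1.75 m along the plane.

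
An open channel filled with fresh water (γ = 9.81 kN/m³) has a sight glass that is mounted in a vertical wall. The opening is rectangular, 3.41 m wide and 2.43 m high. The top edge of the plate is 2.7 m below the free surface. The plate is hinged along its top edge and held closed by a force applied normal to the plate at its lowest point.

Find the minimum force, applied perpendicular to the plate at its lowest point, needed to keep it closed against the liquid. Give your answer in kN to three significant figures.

γ = 9.81 kN/m³.
The centroid lies 2.43/2 = 1.215 m below the top edge, so the centroid depth is h_c = 2.7 + 1.215 = 3.915 m.
A = 3.41 × 2.43 = 8.2863 m².
Resultant F = γ·h_c·A = 9.81 × 3.915 × 8.2863 = 318.245 kN.
I_c = b·h³/12 = 3.41 × 2.43³/12 = 4.07748 m⁴.
Centre of pressure: y_p = y_c + I_c/(y_c·A) = 3.915 + 4.07748/(3.915 × 8.2863) = 3.915 + 0.12569 = 4.04069 m along the plane.
The resultant acts 1.215 + 0.12569 = 1.34069 m (along the plate) below the hinge at the top edge, so the moment about the hinge is M = F × 1.34069 = 318.245 × 1.34069 = 426.668 kN·m.
A normal force at the bottom, 2.43 m from the hinge, must supply this moment: P = 426.668/2.43 = 175.584 kN.

P ≈ 176 kN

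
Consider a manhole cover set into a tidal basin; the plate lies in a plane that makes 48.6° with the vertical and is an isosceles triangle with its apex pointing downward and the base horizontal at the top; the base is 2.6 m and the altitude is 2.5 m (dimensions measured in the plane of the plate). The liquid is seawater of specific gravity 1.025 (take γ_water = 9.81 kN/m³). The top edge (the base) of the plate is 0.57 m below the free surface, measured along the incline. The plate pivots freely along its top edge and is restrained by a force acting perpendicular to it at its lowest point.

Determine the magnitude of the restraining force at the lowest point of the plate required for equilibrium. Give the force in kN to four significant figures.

γ = 1.025 × 9.81 = 10.05525 kN/m³.
The plate makes 48.6° with the vertical, i.e. θ = 90° − 48.6° = 41.4° to the horizontal. Measuring y along the incline from the free-surface line, vertical depth h = y·sinθ with sinθ = 0.661312.
With the apex down, the centroid sits h/3 = 2.5/3 = 0.833333 m below the base (the top edge), so y_c = 0.57 + 0.833333 = 1.40333 m and h_c = 1.40333 × 0.661312 = 0.928039 m.
A = ½ × 2.6 × 2.5 = 3.25 m².
Resultant F = γ·h_c·A = 10.05525 × 0.928039 × 3.25 = 30.3279 kN.
I_c = b·h³/36 = 2.6 × 2.5³/36 = 1.12847 m⁴.
Centre of pressure: y_p = y_c + I_c/(y_c·A) = 1.40333 + 1.12847/(1.40333 × 3.25) = 1.40333 + 0.247427 = 1.65076 m along the plane.
The resultant acts 0.833333 + 0.247427 = 1.08076 m (along the plate) below the hinge at the top edge, so the moment about the hinge is M = F × 1.08076 = 30.3279 × 1.08076 = 32.7772 kN·m.
A normal force at the bottom, 2.5 m from the hinge, must supply this moment: P = 32.7772/2.5 = 13.1109 kN.

P ≈ 13.11 kN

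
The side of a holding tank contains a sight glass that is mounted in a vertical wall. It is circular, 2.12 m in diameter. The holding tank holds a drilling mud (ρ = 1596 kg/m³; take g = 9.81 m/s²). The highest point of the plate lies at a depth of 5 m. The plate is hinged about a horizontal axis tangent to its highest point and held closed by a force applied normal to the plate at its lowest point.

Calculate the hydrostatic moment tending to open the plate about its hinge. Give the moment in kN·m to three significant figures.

M ≈ 371 kN·m

γ = ρg = 1596 × 9.81 / 1000 = 15.65676 kN/m³.
The centroid is at the centre, 1.06 m below the top of the plate, so the centroid depth is h_c = 5 + 1.06 = 6.06 m.
A = π(1.06)² = 3.52989 m².
Resultant F = γ·h_c·A = 15.65676 × 6.06 × 3.52989 = 334.916 kN.
I_c = πr⁴/4 = π × 1.06⁴/4 = 0.991547 m⁴.
Centre of pressure: y_p = y_c + I_c/(y_c·A) = 6.06 + 0.991547/(6.06 × 3.52989) = 6.06 + 0.0463532 = 6.10635 m along the plane.
The resultant acts 1.06 + 0.0463532 = 1.10635 m (along the plate) below the hinge at the top edge, so the moment about the hinge is M = F × 1.10635 = 334.916 × 1.10635 = 370.534 kN·m.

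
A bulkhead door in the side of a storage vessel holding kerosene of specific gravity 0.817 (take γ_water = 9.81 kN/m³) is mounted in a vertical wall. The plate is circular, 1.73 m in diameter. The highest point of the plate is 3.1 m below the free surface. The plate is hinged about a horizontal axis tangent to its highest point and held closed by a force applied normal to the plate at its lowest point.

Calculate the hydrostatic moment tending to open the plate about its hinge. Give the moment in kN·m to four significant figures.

M ≈ 68.14 kN·m

γ = 0.817 × 9.81 = 8.01477 kN/m³.
The centroid is at the centre, 0.865 m below the top of the plate, so the centroid depth is h_c = 3.1 + 0.865 = 3.965 m.
A = π(0.865)² = 2.35062 m².
Resultant F = γ·h_c·A = 8.01477 × 3.965 × 2.35062 = 74.6993 kN.
I_c = πr⁴/4 = π × 0.865⁴/4 = 0.439698 m⁴.
Centre of pressure: y_p = y_c + I_c/(y_c·A) = 3.965 + 0.439698/(3.965 × 2.35062) = 3.965 + 0.0471768 = 4.01218 m along the plane.
The resultant acts 0.865 + 0.0471768 = 0.912177 m (along the plate) below the hinge at the top edge, so the moment about the hinge is M = F × 0.912177 = 74.6993 × 0.912177 = 68.139 kN·m.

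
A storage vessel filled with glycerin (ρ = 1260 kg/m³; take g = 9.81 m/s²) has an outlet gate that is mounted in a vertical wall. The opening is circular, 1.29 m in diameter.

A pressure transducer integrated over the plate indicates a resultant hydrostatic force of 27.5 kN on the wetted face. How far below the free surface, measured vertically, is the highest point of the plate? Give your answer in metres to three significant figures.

γ = ρg = 1260 × 9.81 / 1000 = 12.3606 kN/m³.
A = π(0.645)² = 1.30698 m².
From F = γ·h_c·A, the centroid depth is h_c = 27.5/(12.3606 × 1.30698) = 1.70225 m.
The centroid is at the centre, 0.645 m below the top of the plate, so the highest point sits at h_top = 1.70225 − 0.645 = 1.05725 m below the surface.

d_top ≈ 1.06 m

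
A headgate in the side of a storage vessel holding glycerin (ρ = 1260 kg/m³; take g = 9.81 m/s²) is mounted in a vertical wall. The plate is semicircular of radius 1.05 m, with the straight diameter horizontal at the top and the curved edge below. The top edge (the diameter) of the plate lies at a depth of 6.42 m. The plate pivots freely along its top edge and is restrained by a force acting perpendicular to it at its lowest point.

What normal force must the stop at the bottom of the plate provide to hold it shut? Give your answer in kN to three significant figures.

P ≈ 63.9 kN

γ = ρg = 1260 × 9.81 / 1000 = 12.3606 kN/m³.
The centroid of a semicircle lies 4r/(3π) = 0.445634 m from the diameter, here below the top edge, so the centroid depth is h_c = 6.42 + 0.445634 = 6.86563 m.
A = πr²/2 = π × 1.05²/2 = 1.7318 m².
Resultant F = γ·h_c·A = 12.3606 × 6.86563 × 1.7318 = 146.966 kN.
I_c = (π/8 − 8/(9π))·r⁴ = 0.109757 × 1.05⁴ = 0.13341 m⁴.
Centre of pressure: y_p = y_c + I_c/(y_c·A) = 6.86563 + 0.13341/(6.86563 × 1.7318) = 6.86563 + 0.0112204 = 6.87685 m along the plane.
The resultant acts 0.445634 + 0.0112204 = 0.456854 m (along the plate) below the hinge at the top edge, so the moment about the hinge is M = F × 0.456854 = 146.966 × 0.456854 = 67.142 kN·m.
A normal force at the bottom, 1.05 m from the hinge, must supply this moment: P = 67.142/1.05 = 63.9448 kN.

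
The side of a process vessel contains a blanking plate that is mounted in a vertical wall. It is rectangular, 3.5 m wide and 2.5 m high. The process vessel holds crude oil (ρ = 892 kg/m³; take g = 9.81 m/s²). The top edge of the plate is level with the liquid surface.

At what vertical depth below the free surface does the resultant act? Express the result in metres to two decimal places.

γ = ρg = 892 × 9.81 / 1000 = 8.75052 kN/m³.
The centroid lies 2.5/2 = 1.25 m below the top edge, so the centroid depth is h_c = 1.25 m.
A = 3.5 × 2.5 = 8.75 m².
Resultant F = γ·h_c·A = 8.75052 × 1.25 × 8.75 = 95.7088 kN.
I_c = b·h³/12 = 3.5 × 2.5³/12 = 4.55729 m⁴.
Centre of pressure: y_p = y_c + I_c/(y_c·A) = 1.25 + 4.55729/(1.25 × 8.75) = 1.25 + 0.416667 = 1.66667 m along the plane.

h_p = 1.67 m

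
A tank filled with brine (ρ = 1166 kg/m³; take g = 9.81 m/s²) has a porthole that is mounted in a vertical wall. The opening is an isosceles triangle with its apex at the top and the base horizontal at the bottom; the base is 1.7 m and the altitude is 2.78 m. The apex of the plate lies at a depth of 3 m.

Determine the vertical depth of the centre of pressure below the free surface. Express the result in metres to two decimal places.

γ = ρg = 1166 × 9.81 / 1000 = 11.43846 kN/m³.
With the apex up, the centroid sits 2h/3 = 2 × 2.78/3 = 1.85333 m below the apex, so the centroid depth is h_c = 3 + 1.85333 = 4.85333 m.
A = ½ × 1.7 × 2.78 = 2.363 m².
Resultant F = γ·h_c·A = 11.43846 × 4.85333 × 2.363 = 131.181 kN.
I_c = b·h³/36 = 1.7 × 2.78³/36 = 1.01457 m⁴.
Centre of pressure: y_p = y_c + I_c/(y_c·A) = 4.85333 + 1.01457/(4.85333 × 2.363) = 4.85333 + 0.0884664 = 4.9418 m along the plane.

h_p = 4.94 m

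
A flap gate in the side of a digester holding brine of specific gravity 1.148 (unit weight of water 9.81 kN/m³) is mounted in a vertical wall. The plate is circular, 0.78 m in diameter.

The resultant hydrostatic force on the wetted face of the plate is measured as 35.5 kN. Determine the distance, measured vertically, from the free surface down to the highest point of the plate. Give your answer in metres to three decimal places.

d_top ≈ 6.207 m

γ = 1.148 × 9.81 = 11.26188 kN/m³.
A = π(0.39)² = 0.477836 m².
From F = γ·h_c·A, the centroid depth is h_c = 35.5/(11.26188 × 0.477836) = 6.59688 m.
The centroid is at the centre, 0.39 m below the top of the plate, so the highest point sits at h_top = 6.59688 − 0.39 = 6.20688 m below the surface.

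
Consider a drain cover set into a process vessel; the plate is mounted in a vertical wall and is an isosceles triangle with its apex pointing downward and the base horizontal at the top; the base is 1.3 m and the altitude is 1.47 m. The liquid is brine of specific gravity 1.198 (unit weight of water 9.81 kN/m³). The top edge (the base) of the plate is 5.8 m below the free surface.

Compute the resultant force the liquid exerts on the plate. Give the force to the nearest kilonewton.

γ = 1.198 × 9.81 = 11.75238 kN/m³.
With the apex down, the centroid sits h/3 = 1.47/3 = 0.49 m below the base (the top edge), so the centroid depth is h_c = 5.8 + 0.49 = 6.29 m.
A = ½ × 1.3 × 1.47 = 0.9555 m².
Resultant F = γ·h_c·A = 11.75238 × 6.29 × 0.9555 = 70.6329 kN.

F ≈ 71 kN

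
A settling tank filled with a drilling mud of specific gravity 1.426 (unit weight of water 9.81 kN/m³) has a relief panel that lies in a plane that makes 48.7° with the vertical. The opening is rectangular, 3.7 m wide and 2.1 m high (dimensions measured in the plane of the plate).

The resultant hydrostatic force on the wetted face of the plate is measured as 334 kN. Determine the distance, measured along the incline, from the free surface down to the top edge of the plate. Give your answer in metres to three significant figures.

γ = 1.426 × 9.81 = 13.98906 kN/m³.
A = 3.7 × 2.1 = 7.77 m².
From F = γ·h_c·A, the centroid depth is h_c = 334/(13.98906 × 7.77) = 3.07282 m.
The plate makes 48.7° with the vertical, i.e. θ = 90° − 48.7° = 41.3° to the horizontal. Measuring y along the incline from the free-surface line, vertical depth h = y·sinθ with sinθ = 0.660002.
Along the incline, y_c = h_c/sinθ = 3.07282/0.660002 = 4.65577 m.
The centroid lies 2.1/2 = 1.05 m below the top edge, so the top edge sits at y_top = 4.65577 − 1.05 = 3.60577 m along the incline.

y_top ≈ 3.61 m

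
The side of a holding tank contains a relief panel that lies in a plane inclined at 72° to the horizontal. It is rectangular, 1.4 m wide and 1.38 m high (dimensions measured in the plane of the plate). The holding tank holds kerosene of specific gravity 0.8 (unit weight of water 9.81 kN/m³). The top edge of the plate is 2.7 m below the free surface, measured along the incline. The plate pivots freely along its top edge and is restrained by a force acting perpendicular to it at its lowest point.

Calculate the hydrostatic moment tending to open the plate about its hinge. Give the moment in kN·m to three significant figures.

M ≈ 36.0 kN·m

γ = 0.8 × 9.81 = 7.848 kN/m³.
Let θ = 72° be the plate's angle to the horizontal; measure y along the incline from where the plane meets the free surface. Vertical depth h = y·sinθ with sinθ = 0.951057.
The centroid lies 1.38/2 = 0.69 m below the top edge, so y_c = 2.7 + 0.69 = 3.39 m and h_c = 3.39 × 0.951057 = 3.22408 m.
A = 1.4 × 1.38 = 1.932 m².
Resultant F = γ·h_c·A = 7.848 × 3.22408 × 1.932 = 48.8846 kN.
I_c = b·h³/12 = 1.4 × 1.38³/12 = 0.306608 m⁴.
Centre of pressure: y_p = y_c + I_c/(y_c·A) = 3.39 + 0.306608/(3.39 × 1.932) = 3.39 + 0.0468141 = 3.43681 m along the plane.
The resultant acts 0.69 + 0.0468141 = 0.736814 m (along the plate) below the hinge at the top edge, so the moment about the hinge is M = F × 0.736814 = 48.8846 × 0.736814 = 36.0189 kN·m.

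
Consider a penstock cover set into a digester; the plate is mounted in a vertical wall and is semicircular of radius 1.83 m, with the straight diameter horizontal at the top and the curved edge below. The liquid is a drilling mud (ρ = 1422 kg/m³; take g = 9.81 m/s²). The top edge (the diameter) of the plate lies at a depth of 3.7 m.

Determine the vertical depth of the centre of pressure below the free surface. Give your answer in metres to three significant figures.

γ = ρg = 1422 × 9.81 / 1000 = 13.94982 kN/m³.
The centroid of a semicircle lies 4r/(3π) = 0.776676 m from the diameter, here below the top edge, so the centroid depth is h_c = 3.7 + 0.776676 = 4.47668 m.
A = πr²/2 = π × 1.83²/2 = 5.26044 m².
Resultant F = γ·h_c·A = 13.94982 × 4.47668 × 5.26044 = 328.509 kN.
I_c = (π/8 − 8/(9π))·r⁴ = 0.109757 × 1.83⁴ = 1.23094 m⁴.
Centre of pressure: y_p = y_c + I_c/(y_c·A) = 4.47668 + 1.23094/(4.47668 × 5.26044) = 4.47668 + 0.0522708 = 4.52895 m along the plane.

h_p = 4.53 m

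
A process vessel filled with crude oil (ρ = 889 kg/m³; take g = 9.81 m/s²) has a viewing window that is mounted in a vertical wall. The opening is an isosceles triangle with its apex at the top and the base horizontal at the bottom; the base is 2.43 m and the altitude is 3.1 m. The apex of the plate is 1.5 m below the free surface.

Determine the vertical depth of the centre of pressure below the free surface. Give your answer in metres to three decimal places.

γ = ρg = 889 × 9.81 / 1000 = 8.72109 kN/m³.
With the apex up, the centroid sits 2h/3 = 2 × 3.1/3 = 2.06667 m below the apex, so the centroid depth is h_c = 1.5 + 2.06667 = 3.56667 m.
A = ½ × 2.43 × 3.1 = 3.7665 m².
Resultant F = γ·h_c·A = 8.72109 × 3.56667 × 3.7665 = 117.158 kN.
I_c = b·h³/36 = 2.43 × 3.1³/36 = 2.01089 m⁴.
Centre of pressure: y_p = y_c + I_c/(y_c·A) = 3.56667 + 2.01089/(3.56667 × 3.7665) = 3.56667 + 0.149688 = 3.71636 m along the plane.

h_p = 3.716 m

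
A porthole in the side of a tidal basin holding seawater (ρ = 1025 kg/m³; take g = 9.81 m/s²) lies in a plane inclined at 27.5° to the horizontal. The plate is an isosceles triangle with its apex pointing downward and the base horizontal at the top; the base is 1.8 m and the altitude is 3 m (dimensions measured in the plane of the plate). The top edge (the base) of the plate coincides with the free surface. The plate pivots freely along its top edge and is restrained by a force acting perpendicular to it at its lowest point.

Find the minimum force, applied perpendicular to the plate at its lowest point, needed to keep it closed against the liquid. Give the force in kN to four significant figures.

P ≈ 6.268 kN

γ = ρg = 1025 × 9.81 / 1000 = 10.05525 kN/m³.
Let θ = 27.5° be the plate's angle to the horizontal; measure y along the incline from where the plane meets the free surface. Vertical depth h = y·sinθ with sinθ = 0.461749.
With the apex down, the centroid sits h/3 = 3/3 = 1 m below the base (the top edge), so y_c = 1 m and h_c = 1 × 0.461749 = 0.461749 m.
A = ½ × 1.8 × 3 = 2.7 m².
Resultant F = γ·h_c·A = 10.05525 × 0.461749 × 2.7 = 12.5361 kN.
I_c = b·h³/36 = 1.8 × 3³/36 = 1.35 m⁴.
Centre of pressure: y_p = y_c + I_c/(y_c·A) = 1 + 1.35/(1 × 2.7) = 1 + 0.5 = 1.5 m along the plane.
The resultant acts 1 + 0.5 = 1.5 m (along the plate) below the hinge at the top edge, so the moment about the hinge is M = F × 1.5 = 12.5361 × 1.5 = 18.8041 kN·m.
A normal force at the bottom, 3 m from the hinge, must supply this moment: P = 18.8041/3 = 6.26803 kN.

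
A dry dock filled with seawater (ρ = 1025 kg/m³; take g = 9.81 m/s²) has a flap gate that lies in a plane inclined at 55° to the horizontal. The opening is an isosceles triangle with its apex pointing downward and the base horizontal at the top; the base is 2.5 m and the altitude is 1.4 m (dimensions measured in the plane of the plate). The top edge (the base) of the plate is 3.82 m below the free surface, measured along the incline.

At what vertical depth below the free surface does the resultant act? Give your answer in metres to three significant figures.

h_p = 3.53 m

γ = ρg = 1025 × 9.81 / 1000 = 10.05525 kN/m³.
Let θ = 55° be the plate's angle to the horizontal; measure y along the incline from where the plane meets the free surface. Vertical depth h = y·sinθ with sinθ = 0.819152.
With the apex down, the centroid sits h/3 = 1.4/3 = 0.466667 m below the base (the top edge), so y_c = 3.82 + 0.466667 = 4.28667 m and h_c = 4.28667 × 0.819152 = 3.51143 m.
A = ½ × 2.5 × 1.4 = 1.75 m².
Resultant F = γ·h_c·A = 10.05525 × 3.51143 × 1.75 = 61.7895 kN.
I_c = b·h³/36 = 2.5 × 1.4³/36 = 0.190556 m⁴.
Centre of pressure: y_p = y_c + I_c/(y_c·A) = 4.28667 + 0.190556/(4.28667 × 1.75) = 4.28667 + 0.0254018 = 4.31207 m along the plane.
Vertically, h_p = y_p·sinθ = 4.31207 × 0.819152 = 3.53224 m.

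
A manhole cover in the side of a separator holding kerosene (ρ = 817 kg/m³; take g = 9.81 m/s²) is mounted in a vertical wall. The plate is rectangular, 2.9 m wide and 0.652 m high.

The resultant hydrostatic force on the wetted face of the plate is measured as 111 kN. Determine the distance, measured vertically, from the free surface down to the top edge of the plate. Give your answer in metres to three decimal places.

d_top ≈ 6.999 m

γ = ρg = 817 × 9.81 / 1000 = 8.01477 kN/m³.
A = 2.9 × 0.652 = 1.8908 m².
From F = γ·h_c·A, the centroid depth is h_c = 111/(8.01477 × 1.8908) = 7.32464 m.
The centroid lies 0.652/2 = 0.326 m below the top edge, so the top edge sits at h_top = 7.32464 − 0.326 = 6.99864 m below the surface.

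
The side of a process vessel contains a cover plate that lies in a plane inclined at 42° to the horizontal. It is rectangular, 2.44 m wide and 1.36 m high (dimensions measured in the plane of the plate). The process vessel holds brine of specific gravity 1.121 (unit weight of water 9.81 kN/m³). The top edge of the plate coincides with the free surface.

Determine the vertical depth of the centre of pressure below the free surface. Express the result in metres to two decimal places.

γ = 1.121 × 9.81 = 10.99701 kN/m³.
Let θ = 42° be the plate's angle to the horizontal; measure y along the incline from where the plane meets the free surface. Vertical depth h = y·sinθ with sinθ = 0.669131.
The centroid lies 1.36/2 = 0.68 m below the top edge, so y_c = 0.68 m and h_c = 0.68 × 0.669131 = 0.455009 m.
A = 2.44 × 1.36 = 3.3184 m².
Resultant F = γ·h_c·A = 10.99701 × 0.455009 × 3.3184 = 16.6044 kN.
I_c = b·h³/12 = 2.44 × 1.36³/12 = 0.511476 m⁴.
Centre of pressure: y_p = y_c + I_c/(y_c·A) = 0.68 + 0.511476/(0.68 × 3.3184) = 0.68 + 0.226667 = 0.906667 m along the plane.
Vertically, h_p = y_p·sinθ = 0.906667 × 0.669131 = 0.606679 m.

h_p = 0.61 m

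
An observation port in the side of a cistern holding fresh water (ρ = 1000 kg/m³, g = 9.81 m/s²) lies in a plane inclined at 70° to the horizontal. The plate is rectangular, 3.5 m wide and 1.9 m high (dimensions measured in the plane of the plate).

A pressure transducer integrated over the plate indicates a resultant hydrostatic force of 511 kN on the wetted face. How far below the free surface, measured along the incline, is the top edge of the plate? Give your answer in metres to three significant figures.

y_top ≈ 7.39 m

γ = ρg = 1000 × 9.81 = 9810 N/m³ = 9.81 kN/m³.
A = 3.5 × 1.9 = 6.65 m².
From F = γ·h_c·A, the centroid depth is h_c = 511/(9.81 × 6.65) = 7.83304 m.
Let θ = 70° be the plate's angle to the horizontal; measure y along the incline from where the plane meets the free surface. Vertical depth h = y·sinθ with sinθ = 0.939693.
Along the incline, y_c = h_c/sinθ = 7.83304/0.939693 = 8.33574 m.
The centroid lies 1.9/2 = 0.95 m below the top edge, so the top edge sits at y_top = 8.33574 − 0.95 = 7.38574 m along the incline.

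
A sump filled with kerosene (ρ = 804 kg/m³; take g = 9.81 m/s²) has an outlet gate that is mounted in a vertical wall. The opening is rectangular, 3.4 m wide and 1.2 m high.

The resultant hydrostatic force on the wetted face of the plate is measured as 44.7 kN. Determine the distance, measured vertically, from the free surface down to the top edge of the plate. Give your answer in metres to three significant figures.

γ = ρg = 804 × 9.81 / 1000 = 7.88724 kN/m³.
A = 3.4 × 1.2 = 4.08 m².
From F = γ·h_c·A, the centroid depth is h_c = 44.7/(7.88724 × 4.08) = 1.38906 m.
The centroid lies 1.2/2 = 0.6 m below the top edge, so the top edge sits at h_top = 1.38906 − 0.6 = 0.78906 m below the surface.

d_top ≈ 0.789 m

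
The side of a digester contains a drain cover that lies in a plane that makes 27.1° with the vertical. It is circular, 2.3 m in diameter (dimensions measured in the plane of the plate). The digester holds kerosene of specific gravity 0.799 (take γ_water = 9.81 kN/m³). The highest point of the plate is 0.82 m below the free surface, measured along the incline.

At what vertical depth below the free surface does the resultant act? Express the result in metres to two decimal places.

γ = 0.799 × 9.81 = 7.83819 kN/m³.
The plate makes 27.1° with the vertical, i.e. θ = 90° − 27.1° = 62.9° to the horizontal. Measuring y along the incline from the free-surface line, vertical depth h = y·sinθ with sinθ = 0.890213.
The centroid is at the centre, 1.15 m below the top of the plate, so y_c = 0.82 + 1.15 = 1.97 m and h_c = 1.97 × 0.890213 = 1.75372 m.
A = π(1.15)² = 4.15476 m².
Resultant F = γ·h_c·A = 7.83819 × 1.75372 × 4.15476 = 57.1113 kN.
I_c = πr⁴/4 = π × 1.15⁴/4 = 1.37367 m⁴.
Centre of pressure: y_p = y_c + I_c/(y_c·A) = 1.97 + 1.37367/(1.97 × 4.15476) = 1.97 + 0.16783 = 2.13783 m along the plane.
Vertically, h_p = y_p·sinθ = 2.13783 × 0.890213 = 1.90312 m.

h_p = 1.90 m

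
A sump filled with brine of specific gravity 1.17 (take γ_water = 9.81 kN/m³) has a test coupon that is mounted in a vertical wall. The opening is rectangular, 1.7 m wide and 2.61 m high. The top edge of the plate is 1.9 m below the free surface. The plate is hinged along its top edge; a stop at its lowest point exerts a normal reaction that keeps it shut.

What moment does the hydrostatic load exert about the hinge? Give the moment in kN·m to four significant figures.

M ≈ 241.9 kN·m

γ = 1.17 × 9.81 = 11.4777 kN/m³.
The centroid lies 2.61/2 = 1.305 m below the top edge, so the centroid depth is h_c = 1.9 + 1.305 = 3.205 m.
A = 1.7 × 2.61 = 4.437 m².
Resultant F = γ·h_c·A = 11.4777 × 3.205 × 4.437 = 163.22 kN.
I_c = b·h³/12 = 1.7 × 2.61³/12 = 2.51877 m⁴.
Centre of pressure: y_p = y_c + I_c/(y_c·A) = 3.205 + 2.51877/(3.205 × 4.437) = 3.205 + 0.177121 = 3.38212 m along the plane.
The resultant acts 1.305 + 0.177121 = 1.48212 m (along the plate) below the hinge at the top edge, so the moment about the hinge is M = F × 1.48212 = 163.22 × 1.48212 = 241.912 kN·m.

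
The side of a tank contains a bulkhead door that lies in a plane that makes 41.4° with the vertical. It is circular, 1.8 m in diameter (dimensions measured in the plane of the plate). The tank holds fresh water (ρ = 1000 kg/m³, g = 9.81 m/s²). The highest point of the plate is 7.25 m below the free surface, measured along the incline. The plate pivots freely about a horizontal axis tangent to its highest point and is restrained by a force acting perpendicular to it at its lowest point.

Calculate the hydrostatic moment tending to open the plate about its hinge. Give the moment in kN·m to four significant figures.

γ = ρg = 1000 × 9.81 = 9810 N/m³ = 9.81 kN/m³.
The plate makes 41.4° with the vertical, i.e. θ = 90° − 41.4° = 48.6° to the horizontal. Measuring y along the incline from the free-surface line, vertical depth h = y·sinθ with sinθ = 0.750111.
The centroid is at the centre, 0.9 m below the top of the plate, so y_c = 7.25 + 0.9 = 8.15 m and h_c = 8.15 × 0.750111 = 6.1134 m.
A = π(0.9)² = 2.54469 m².
Resultant F = γ·h_c·A = 9.81 × 6.1134 × 2.54469 = 152.611 kN.
I_c = πr⁴/4 = π × 0.9⁴/4 = 0.5153 m⁴.
Centre of pressure: y_p = y_c + I_c/(y_c·A) = 8.15 + 0.5153/(8.15 × 2.54469) = 8.15 + 0.0248466 = 8.17485 m along the plane.
The resultant acts 0.9 + 0.0248466 = 0.924847 m (along the plate) below the hinge at the top edge, so the moment about the hinge is M = F × 0.924847 = 152.611 × 0.924847 = 141.142 kN·m.

M ≈ 141.1 kN·m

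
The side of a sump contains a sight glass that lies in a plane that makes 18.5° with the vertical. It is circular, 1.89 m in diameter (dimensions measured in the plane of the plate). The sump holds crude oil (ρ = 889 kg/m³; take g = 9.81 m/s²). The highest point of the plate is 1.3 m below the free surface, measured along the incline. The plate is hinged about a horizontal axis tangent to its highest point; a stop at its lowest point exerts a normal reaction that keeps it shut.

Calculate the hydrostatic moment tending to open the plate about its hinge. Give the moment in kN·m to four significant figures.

γ = ρg = 889 × 9.81 / 1000 = 8.72109 kN/m³.
The plate makes 18.5° with the vertical, i.e. θ = 90° − 18.5° = 71.5° to the horizontal. Measuring y along the incline from the free-surface line, vertical depth h = y·sinθ with sinθ = 0.948324.
The centroid is at the centre, 0.945 m below the top of the plate, so y_c = 1.3 + 0.945 = 2.245 m and h_c = 2.245 × 0.948324 = 2.12899 m.
A = π(0.945)² = 2.80552 m².
Resultant F = γ·h_c·A = 8.72109 × 2.12899 × 2.80552 = 52.0904 kN.
I_c = πr⁴/4 = π × 0.945⁴/4 = 0.62635 m⁴.
Centre of pressure: y_p = y_c + I_c/(y_c·A) = 2.245 + 0.62635/(2.245 × 2.80552) = 2.245 + 0.099446 = 2.34445 m along the plane.
The resultant acts 0.945 + 0.099446 = 1.04445 m (along the plate) below the hinge at the top edge, so the moment about the hinge is M = F × 1.04445 = 52.0904 × 1.04445 = 54.4058 kN·m.

M ≈ 54.41 kN·m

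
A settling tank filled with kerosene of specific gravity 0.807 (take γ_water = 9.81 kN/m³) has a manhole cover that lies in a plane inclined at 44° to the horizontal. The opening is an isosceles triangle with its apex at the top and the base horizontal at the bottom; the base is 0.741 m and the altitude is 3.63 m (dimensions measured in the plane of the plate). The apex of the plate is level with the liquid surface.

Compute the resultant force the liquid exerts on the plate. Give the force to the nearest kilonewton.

γ = 0.807 × 9.81 = 7.91667 kN/m³.
Let θ = 44° be the plate's angle to the horizontal; measure y along the incline from where the plane meets the free surface. Vertical depth h = y·sinθ with sinθ = 0.694658.
With the apex up, the centroid sits 2h/3 = 2 × 3.63/3 = 2.42 m below the apex, so y_c = 2.42 m and h_c = 2.42 × 0.694658 = 1.68107 m.
A = ½ × 0.741 × 3.63 = 1.34491 m².
Resultant F = γ·h_c·A = 7.91667 × 1.68107 × 1.34491 = 17.8987 kN.

F ≈ 18 kN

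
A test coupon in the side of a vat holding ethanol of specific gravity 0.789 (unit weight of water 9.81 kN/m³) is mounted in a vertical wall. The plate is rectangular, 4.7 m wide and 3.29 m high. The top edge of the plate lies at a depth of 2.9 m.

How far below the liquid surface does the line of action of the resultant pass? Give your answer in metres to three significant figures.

γ = 0.789 × 9.81 = 7.74009 kN/m³.
The centroid lies 3.29/2 = 1.645 m below the top edge, so the centroid depth is h_c = 2.9 + 1.645 = 4.545 m.
A = 4.7 × 3.29 = 15.463 m².
Resultant F = γ·h_c·A = 7.74009 × 4.545 × 15.463 = 543.968 kN.
I_c = b·h³/12 = 4.7 × 3.29³/12 = 13.9478 m⁴.
Centre of pressure: y_p = y_c + I_c/(y_c·A) = 4.545 + 13.9478/(4.545 × 15.463) = 4.545 + 0.198462 = 4.74346 m along the plane.

h_p = 4.74 m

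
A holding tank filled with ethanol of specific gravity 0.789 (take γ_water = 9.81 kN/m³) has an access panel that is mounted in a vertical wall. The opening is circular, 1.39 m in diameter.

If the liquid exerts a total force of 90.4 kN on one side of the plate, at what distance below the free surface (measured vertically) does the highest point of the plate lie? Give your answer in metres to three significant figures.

d_top ≈ 7.00 m

γ = 0.789 × 9.81 = 7.74009 kN/m³.
A = π(0.695)² = 1.51747 m².
From F = γ·h_c·A, the centroid depth is h_c = 90.4/(7.74009 × 1.51747) = 7.69666 m.
The centroid is at the centre, 0.695 m below the top of the plate, so the highest point sits at h_top = 7.69666 − 0.695 = 7.00166 m below the surface.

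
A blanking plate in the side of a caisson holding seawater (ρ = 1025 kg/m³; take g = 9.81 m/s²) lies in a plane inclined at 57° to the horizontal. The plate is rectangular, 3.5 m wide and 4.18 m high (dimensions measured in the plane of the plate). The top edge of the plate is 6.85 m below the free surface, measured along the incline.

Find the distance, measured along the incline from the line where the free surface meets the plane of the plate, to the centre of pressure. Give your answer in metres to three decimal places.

y_p = 9.103 m

γ = ρg = 1025 × 9.81 / 1000 = 10.05525 kN/m³.
Let θ = 57° be the plate's angle to the horizontal; measure y along the incline from where the plane meets the free surface. Vertical depth h = y·sinθ with sinθ = 0.838671.
The centroid lies 4.18/2 = 2.09 m below the top edge, so y_c = 6.85 + 2.09 = 8.94 m and h_c = 8.94 × 0.838671 = 7.49772 m.
A = 3.5 × 4.18 = 14.63 m².
Resultant F = γ·h_c·A = 10.05525 × 7.49772 × 14.63 = 1102.98 kN.
I_c = b·h³/12 = 3.5 × 4.18³/12 = 21.3018 m⁴.
Centre of pressure: y_p = y_c + I_c/(y_c·A) = 8.94 + 21.3018/(8.94 × 14.63) = 8.94 + 0.162868 = 9.10287 m along the plane.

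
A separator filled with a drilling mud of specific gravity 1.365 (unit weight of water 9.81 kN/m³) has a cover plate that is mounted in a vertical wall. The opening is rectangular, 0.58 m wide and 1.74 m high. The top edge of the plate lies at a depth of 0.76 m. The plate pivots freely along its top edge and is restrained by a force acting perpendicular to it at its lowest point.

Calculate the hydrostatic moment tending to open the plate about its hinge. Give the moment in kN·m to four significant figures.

M ≈ 22.57 kN·m

γ = 1.365 × 9.81 = 13.39065 kN/m³.
The centroid lies 1.74/2 = 0.87 m below the top edge, so the centroid depth is h_c = 0.76 + 0.87 = 1.63 m.
A = 0.58 × 1.74 = 1.0092 m².
Resultant F = γ·h_c·A = 13.39065 × 1.63 × 1.0092 = 22.0276 kN.
I_c = b·h³/12 = 0.58 × 1.74³/12 = 0.254621 m⁴.
Centre of pressure: y_p = y_c + I_c/(y_c·A) = 1.63 + 0.254621/(1.63 × 1.0092) = 1.63 + 0.154785 = 1.78478 m along the plane.
The resultant acts 0.87 + 0.154785 = 1.02479 m (along the plate) below the hinge at the top edge, so the moment about the hinge is M = F × 1.02479 = 22.0276 × 1.02479 = 22.5737 kN·m.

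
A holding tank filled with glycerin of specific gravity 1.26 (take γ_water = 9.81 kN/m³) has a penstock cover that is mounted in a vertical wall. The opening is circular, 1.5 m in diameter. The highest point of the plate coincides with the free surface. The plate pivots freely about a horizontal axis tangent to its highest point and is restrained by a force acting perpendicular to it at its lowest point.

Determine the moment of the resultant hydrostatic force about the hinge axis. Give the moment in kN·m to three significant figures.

γ = 1.26 × 9.81 = 12.3606 kN/m³.
The centroid is at the centre, 0.75 m below the top of the plate, so the centroid depth is h_c = 0.75 m.
A = π(0.75)² = 1.76715 m².
Resultant F = γ·h_c·A = 12.3606 × 0.75 × 1.76715 = 16.3823 kN.
I_c = πr⁴/4 = π × 0.75⁴/4 = 0.248505 m⁴.
Centre of pressure: y_p = y_c + I_c/(y_c·A) = 0.75 + 0.248505/(0.75 × 1.76715) = 0.75 + 0.1875 = 0.9375 m along the plane.
The resultant acts 0.75 + 0.1875 = 0.9375 m (along the plate) below the hinge at the top edge, so the moment about the hinge is M = F × 0.9375 = 16.3823 × 0.9375 = 15.3584 kN·m.

M ≈ 15.4 kN·m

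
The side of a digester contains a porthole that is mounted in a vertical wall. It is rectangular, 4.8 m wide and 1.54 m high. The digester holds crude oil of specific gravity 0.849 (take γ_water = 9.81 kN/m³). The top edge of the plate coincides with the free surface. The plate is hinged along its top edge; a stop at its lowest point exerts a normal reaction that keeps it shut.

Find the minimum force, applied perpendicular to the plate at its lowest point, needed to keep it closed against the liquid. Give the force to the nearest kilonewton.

P ≈ 32 kN

γ = 0.849 × 9.81 = 8.32869 kN/m³.
The centroid lies 1.54/2 = 0.77 m below the top edge, so the centroid depth is h_c = 0.77 m.
A = 4.8 × 1.54 = 7.392 m².
Resultant F = γ·h_c·A = 8.32869 × 0.77 × 7.392 = 47.4056 kN.
I_c = b·h³/12 = 4.8 × 1.54³/12 = 1.46091 m⁴.
Centre of pressure: y_p = y_c + I_c/(y_c·A) = 0.77 + 1.46091/(0.77 × 7.392) = 0.77 + 0.256667 = 1.02667 m along the plane.
The resultant acts 0.77 + 0.256667 = 1.02667 m (along the plate) below the hinge at the top edge, so the moment about the hinge is M = F × 1.02667 = 47.4056 × 1.02667 = 48.6699 kN·m.
A normal force at the bottom, 1.54 m from the hinge, must supply this moment: P = 48.6699/1.54 = 31.6038 kN.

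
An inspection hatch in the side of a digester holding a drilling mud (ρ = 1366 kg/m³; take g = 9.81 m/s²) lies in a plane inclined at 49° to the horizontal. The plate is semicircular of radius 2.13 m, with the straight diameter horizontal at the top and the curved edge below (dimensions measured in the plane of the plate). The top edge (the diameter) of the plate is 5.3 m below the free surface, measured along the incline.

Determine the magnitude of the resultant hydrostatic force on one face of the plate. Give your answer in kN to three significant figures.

F ≈ 447 kN

γ = ρg = 1366 × 9.81 / 1000 = 13.40046 kN/m³.
Let θ = 49° be the plate's angle to the horizontal; measure y along the incline from where the plane meets the free surface. Vertical depth h = y·sinθ with sinθ = 0.754710.
The centroid of a semicircle lies 4r/(3π) = 0.904 m from the diameter, here below the top edge, so y_c = 5.3 + 0.904 = 6.204 m and h_c = 6.204 × 0.754710 = 4.68222 m.
A = πr²/2 = π × 2.13²/2 = 7.12655 m².
Resultant F = γ·h_c·A = 13.40046 × 4.68222 × 7.12655 = 447.148 kN.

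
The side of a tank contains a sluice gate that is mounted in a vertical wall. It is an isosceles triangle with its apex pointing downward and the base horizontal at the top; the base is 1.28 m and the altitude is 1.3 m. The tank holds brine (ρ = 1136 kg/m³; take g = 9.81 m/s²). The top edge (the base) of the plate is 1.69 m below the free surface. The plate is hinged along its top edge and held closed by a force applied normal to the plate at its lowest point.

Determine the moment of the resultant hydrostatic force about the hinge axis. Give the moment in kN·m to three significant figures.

M ≈ 9.40 kN·m

γ = ρg = 1136 × 9.81 / 1000 = 11.14416 kN/m³.
With the apex down, the centroid sits h/3 = 1.3/3 = 0.433333 m below the base (the top edge), so the centroid depth is h_c = 1.69 + 0.433333 = 2.12333 m.
A = ½ × 1.28 × 1.3 = 0.832 m².
Resultant F = γ·h_c·A = 11.14416 × 2.12333 × 0.832 = 19.6874 kN.
I_c = b·h³/36 = 1.28 × 1.3³/36 = 0.0781156 m⁴.
Centre of pressure: y_p = y_c + I_c/(y_c·A) = 2.12333 + 0.0781156/(2.12333 × 0.832) = 2.12333 + 0.0442178 = 2.16755 m along the plane.
The resultant acts 0.433333 + 0.0442178 = 0.477551 m (along the plate) below the hinge at the top edge, so the moment about the hinge is M = F × 0.477551 = 19.6874 × 0.477551 = 9.40174 kN·m.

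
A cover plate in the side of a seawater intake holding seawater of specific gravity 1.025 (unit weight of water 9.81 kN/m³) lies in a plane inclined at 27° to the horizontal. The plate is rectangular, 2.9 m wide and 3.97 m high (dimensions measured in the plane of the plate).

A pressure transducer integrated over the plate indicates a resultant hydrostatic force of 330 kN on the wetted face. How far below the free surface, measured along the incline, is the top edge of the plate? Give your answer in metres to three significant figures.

y_top ≈ 4.29 m

γ = 1.025 × 9.81 = 10.05525 kN/m³.
A = 2.9 × 3.97 = 11.513 m².
From F = γ·h_c·A, the centroid depth is h_c = 330/(10.05525 × 11.513) = 2.85058 m.
Let θ = 27° be the plate's angle to the horizontal; measure y along the incline from where the plane meets the free surface. Vertical depth h = y·sinθ with sinθ = 0.453990.
Along the incline, y_c = h_c/sinθ = 2.85058/0.453990 = 6.27895 m.
The centroid lies 3.97/2 = 1.985 m below the top edge, so the top edge sits at y_top = 6.27895 − 1.985 = 4.29395 m along the incline.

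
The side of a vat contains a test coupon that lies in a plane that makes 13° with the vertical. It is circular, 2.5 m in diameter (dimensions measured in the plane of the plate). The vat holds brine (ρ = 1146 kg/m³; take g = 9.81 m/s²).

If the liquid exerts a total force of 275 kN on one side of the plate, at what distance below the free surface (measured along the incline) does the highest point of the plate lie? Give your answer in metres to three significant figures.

y_top ≈ 3.86 m

γ = ρg = 1146 × 9.81 / 1000 = 11.24226 kN/m³.
A = π(1.25)² = 4.90874 m².
From F = γ·h_c·A, the centroid depth is h_c = 275/(11.24226 × 4.90874) = 4.98321 m.
The plate makes 13° with the vertical, i.e. θ = 90° − 13° = 77° to the horizontal. Measuring y along the incline from the free-surface line, vertical depth h = y·sinθ with sinθ = 0.974370.
Along the incline, y_c = h_c/sinθ = 4.98321/0.974370 = 5.11429 m.
The centroid is at the centre, 1.25 m below the top of the plate, so the highest point sits at y_top = 5.11429 − 1.25 = 3.86429 m along the incline.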